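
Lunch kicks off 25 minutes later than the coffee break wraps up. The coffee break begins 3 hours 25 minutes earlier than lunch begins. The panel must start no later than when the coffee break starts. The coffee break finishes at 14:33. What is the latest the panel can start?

Lunch starts at 14:33 + 25 min = 14:58.
The coffee break starts at 14:58 − 205 min = 11:33.
The panel is bounded by the coffee break, so the latest it can start is 11:33.

11:33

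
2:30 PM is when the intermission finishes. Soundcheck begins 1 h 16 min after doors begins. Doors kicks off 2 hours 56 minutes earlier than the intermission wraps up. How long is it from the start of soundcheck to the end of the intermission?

Doors starts at 2:30 PM − 176 min = 11:34 AM.
Soundcheck starts at 11:34 AM + 76 min = 12:50 PM.
From 12:50 PM to 2:30 PM is 1 h 40 min.

1 h 40 min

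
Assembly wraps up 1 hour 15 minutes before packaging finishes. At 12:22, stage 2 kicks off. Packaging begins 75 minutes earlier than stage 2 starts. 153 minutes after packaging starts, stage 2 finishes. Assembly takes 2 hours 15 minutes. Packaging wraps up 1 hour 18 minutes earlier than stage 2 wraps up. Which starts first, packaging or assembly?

Packaging starts at 12:22 − 75 min = 11:07.
Stage 2 ends at 11:07 + 153 min = 13:40.
Packaging ends at 13:40 − 78 min = 12:22.
Assembly ends at 12:22 − 75 min = 11:07.
Assembly starts at 11:07 − 135 min = 08:52.
Packaging starts at 11:07 and assembly starts at 08:52, so assembly is first.

assembly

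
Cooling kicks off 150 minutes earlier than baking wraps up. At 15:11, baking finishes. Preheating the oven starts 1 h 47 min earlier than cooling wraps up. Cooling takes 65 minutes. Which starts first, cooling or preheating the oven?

Cooling starts at 15:11 − 150 min = 12:41.
Cooling ends at 12:41 + 65 min = 13:46.
Preheating the oven starts at 13:46 − 107 min = 11:59.
Cooling starts at 12:41 and preheating the oven starts at 11:59, so preheating the oven is first.

preheating the oven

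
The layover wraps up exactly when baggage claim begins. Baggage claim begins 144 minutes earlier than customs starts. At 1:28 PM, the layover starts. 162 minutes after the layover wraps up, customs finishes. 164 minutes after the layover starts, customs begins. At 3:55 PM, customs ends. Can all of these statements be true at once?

Customs starts at 1:28 PM + 164 min = 4:12 PM.
Baggage claim starts at 4:12 PM − 144 min = 1:48 PM.
So the layover ends at 1:48 PM.
Customs ends at 1:48 PM + 162 min = 4:30 PM.
But customs is also said to end at 3:55 PM — a 35-minute conflict.

No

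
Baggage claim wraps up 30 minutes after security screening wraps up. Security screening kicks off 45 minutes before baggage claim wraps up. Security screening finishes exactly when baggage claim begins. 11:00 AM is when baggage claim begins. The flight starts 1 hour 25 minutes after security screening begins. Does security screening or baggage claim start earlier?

security screening

Security screening ends at 11:00 AM.
Baggage claim ends at 11:00 AM + 30 min = 11:30 AM.
Security screening starts at 11:30 AM − 45 min = 10:45 AM.
Security screening starts at 10:45 AM and baggage claim starts at 11:00 AM, so security screening is first.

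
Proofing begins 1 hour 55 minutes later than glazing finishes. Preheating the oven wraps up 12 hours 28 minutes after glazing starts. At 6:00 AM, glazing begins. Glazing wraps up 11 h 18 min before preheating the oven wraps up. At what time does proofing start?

9:05 AM

Preheating the oven ends at 6:00 AM + 748 min = 6:28 PM.
Glazing ends at 6:28 PM − 678 min = 7:10 AM.
Proofing starts at 7:10 AM + 115 min = 9:05 AM.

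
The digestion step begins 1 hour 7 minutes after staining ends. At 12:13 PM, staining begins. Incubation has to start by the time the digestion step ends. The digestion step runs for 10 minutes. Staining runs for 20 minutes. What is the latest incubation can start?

1:50 PM

Staining ends at 12:13 PM + 20 min = 12:33 PM.
The digestion step starts at 12:33 PM + 67 min = 1:40 PM.
The digestion step ends at 1:40 PM + 10 min = 1:50 PM.
Incubation is bounded by the digestion step, so the latest it can start is 1:50 PM.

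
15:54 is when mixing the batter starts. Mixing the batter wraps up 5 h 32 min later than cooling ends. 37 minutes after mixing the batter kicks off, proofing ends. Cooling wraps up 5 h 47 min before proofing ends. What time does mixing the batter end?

Proofing ends at 15:54 + 37 min = 16:31.
Cooling ends at 16:31 − 347 min = 10:44.
Mixing the batter ends at 10:44 + 332 min = 16:16.

16:16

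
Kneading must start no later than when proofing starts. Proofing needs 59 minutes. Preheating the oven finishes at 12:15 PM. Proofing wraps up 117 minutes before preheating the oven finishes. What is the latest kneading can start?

9:19 AM

Proofing ends at 12:15 PM − 117 min = 10:18 AM.
Proofing starts at 10:18 AM − 59 min = 9:19 AM.
Kneading is bounded by proofing, so the latest it can start is 9:19 AM.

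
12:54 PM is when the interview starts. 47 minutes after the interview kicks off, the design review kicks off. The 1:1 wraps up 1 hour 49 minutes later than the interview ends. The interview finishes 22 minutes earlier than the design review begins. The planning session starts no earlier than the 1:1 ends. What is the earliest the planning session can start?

3:08 PM

The design review starts at 12:54 PM + 47 min = 1:41 PM.
The interview ends at 1:41 PM − 22 min = 1:19 PM.
The 1:1 ends at 1:19 PM + 109 min = 3:08 PM.
The planning session is bounded by the 1:1, so the earliest it can start is 3:08 PM.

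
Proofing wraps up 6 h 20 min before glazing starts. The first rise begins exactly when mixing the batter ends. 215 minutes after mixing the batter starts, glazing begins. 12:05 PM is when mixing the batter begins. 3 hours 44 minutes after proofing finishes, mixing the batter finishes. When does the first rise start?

1:04 PM

Glazing starts at 12:05 PM + 215 min = 3:40 PM.
Proofing ends at 3:40 PM − 380 min = 9:20 AM.
Mixing the batter ends at 9:20 AM + 224 min = 1:04 PM.
So the first rise starts at 1:04 PM.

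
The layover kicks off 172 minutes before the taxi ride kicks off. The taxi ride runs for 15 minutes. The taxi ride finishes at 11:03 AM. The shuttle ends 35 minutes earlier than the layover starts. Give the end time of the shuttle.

7:21 AM

The taxi ride starts at 11:03 AM − 15 min = 10:48 AM.
The layover starts at 10:48 AM − 172 min = 7:56 AM.
The shuttle ends at 7:56 AM − 35 min = 7:21 AM.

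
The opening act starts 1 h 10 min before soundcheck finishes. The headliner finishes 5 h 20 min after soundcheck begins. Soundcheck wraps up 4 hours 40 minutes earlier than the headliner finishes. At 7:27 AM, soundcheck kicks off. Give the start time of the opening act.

The headliner ends at 7:27 AM + 320 min = 12:47 PM.
Soundcheck ends at 12:47 PM − 280 min = 8:07 AM.
The opening act starts at 8:07 AM − 70 min = 6:57 AM.

6:57 AM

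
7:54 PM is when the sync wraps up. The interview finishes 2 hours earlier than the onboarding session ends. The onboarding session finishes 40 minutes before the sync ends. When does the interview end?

5:14 PM

The onboarding session ends at 7:54 PM − 40 min = 7:14 PM.
The interview ends at 7:14 PM − 120 min = 5:14 PM.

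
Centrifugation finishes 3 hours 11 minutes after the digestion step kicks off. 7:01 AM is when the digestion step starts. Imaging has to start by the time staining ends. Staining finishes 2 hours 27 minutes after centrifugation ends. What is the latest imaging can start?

12:39 PM

Centrifugation ends at 7:01 AM + 191 min = 10:12 AM.
Staining ends at 10:12 AM + 147 min = 12:39 PM.
Imaging is bounded by staining, so the latest it can start is 12:39 PM.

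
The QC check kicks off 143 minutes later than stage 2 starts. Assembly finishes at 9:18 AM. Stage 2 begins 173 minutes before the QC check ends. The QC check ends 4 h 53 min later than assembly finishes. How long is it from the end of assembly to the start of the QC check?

The QC check ends at 9:18 AM + 293 min = 2:11 PM.
Stage 2 starts at 2:11 PM − 173 min = 11:18 AM.
The QC check starts at 11:18 AM + 143 min = 1:41 PM.
From 9:18 AM to 1:41 PM is 4 hours 23 minutes.

4 hours 23 minutes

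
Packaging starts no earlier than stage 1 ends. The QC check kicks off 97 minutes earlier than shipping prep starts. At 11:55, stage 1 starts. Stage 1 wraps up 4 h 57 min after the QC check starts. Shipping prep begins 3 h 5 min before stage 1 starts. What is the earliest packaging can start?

Shipping prep starts at 11:55 − 185 min = 08:50.
The QC check starts at 08:50 − 97 min = 07:13.
Stage 1 ends at 07:13 + 297 min = 12:10.
Packaging is bounded by stage 1, so the earliest it can start is 12:10.

12:10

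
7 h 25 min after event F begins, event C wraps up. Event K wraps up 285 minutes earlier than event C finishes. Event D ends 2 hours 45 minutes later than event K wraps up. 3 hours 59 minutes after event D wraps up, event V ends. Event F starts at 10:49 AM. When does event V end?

8:13 PM

Event C ends at 10:49 AM + 445 min = 6:14 PM.
Event K ends at 6:14 PM − 285 min = 1:29 PM.
Event D ends at 1:29 PM + 165 min = 4:14 PM.
Event V ends at 4:14 PM + 239 min = 8:13 PM.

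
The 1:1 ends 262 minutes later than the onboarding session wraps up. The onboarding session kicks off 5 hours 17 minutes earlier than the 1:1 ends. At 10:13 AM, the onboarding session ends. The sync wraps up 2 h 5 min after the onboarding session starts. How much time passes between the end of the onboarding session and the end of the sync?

The 1:1 ends at 10:13 AM + 262 min = 2:35 PM.
The onboarding session starts at 2:35 PM − 317 min = 9:18 AM.
The sync ends at 9:18 AM + 125 min = 11:23 AM.
From 10:13 AM to 11:23 AM is 1 hour 10 minutes.

1 hour 10 minutes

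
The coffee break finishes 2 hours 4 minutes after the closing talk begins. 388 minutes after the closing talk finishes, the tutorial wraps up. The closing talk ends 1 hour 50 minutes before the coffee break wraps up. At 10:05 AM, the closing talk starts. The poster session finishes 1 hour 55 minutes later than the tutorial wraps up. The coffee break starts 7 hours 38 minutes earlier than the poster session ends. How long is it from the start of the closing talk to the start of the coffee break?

The coffee break ends at 10:05 AM + 124 min = 12:09 PM.
The closing talk ends at 12:09 PM − 110 min = 10:19 AM.
The tutorial ends at 10:19 AM + 388 min = 4:47 PM.
The poster session ends at 4:47 PM + 115 min = 6:42 PM.
The coffee break starts at 6:42 PM − 458 min = 11:04 AM.
From 10:05 AM to 11:04 AM is 59 minutes.

59 minutes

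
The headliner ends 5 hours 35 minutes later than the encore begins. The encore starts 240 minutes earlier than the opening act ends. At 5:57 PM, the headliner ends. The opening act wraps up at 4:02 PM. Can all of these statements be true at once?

No

The encore starts at 4:02 PM − 240 min = 12:02 PM.
The headliner ends at 12:02 PM + 335 min = 5:37 PM.
But the headliner is also said to end at 5:57 PM — a 20-minute conflict.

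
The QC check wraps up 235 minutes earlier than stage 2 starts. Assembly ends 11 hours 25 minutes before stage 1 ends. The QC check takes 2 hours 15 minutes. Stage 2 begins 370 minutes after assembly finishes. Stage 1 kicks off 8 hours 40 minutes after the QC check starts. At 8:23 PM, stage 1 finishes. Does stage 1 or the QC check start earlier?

the QC check

Assembly ends at 8:23 PM − 685 min = 8:58 AM.
Stage 2 starts at 8:58 AM + 370 min = 3:08 PM.
The QC check ends at 3:08 PM − 235 min = 11:13 AM.
The QC check starts at 11:13 AM − 135 min = 8:58 AM.
Stage 1 starts at 8:58 AM + 520 min = 5:38 PM.
Stage 1 starts at 5:38 PM and the QC check starts at 8:58 AM, so the QC check is first.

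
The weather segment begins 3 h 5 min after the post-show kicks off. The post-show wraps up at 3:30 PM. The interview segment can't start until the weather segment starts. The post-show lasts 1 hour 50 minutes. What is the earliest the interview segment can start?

The post-show starts at 3:30 PM − 110 min = 1:40 PM.
The weather segment starts at 1:40 PM + 185 min = 4:45 PM.
The interview segment is bounded by the weather segment, so the earliest it can start is 4:45 PM.

4:45 PM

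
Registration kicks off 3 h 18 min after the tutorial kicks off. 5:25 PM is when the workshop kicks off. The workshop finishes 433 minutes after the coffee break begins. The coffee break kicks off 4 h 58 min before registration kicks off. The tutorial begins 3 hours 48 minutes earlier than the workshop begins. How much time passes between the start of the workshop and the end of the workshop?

105 minutes

The tutorial starts at 5:25 PM − 228 min = 1:37 PM.
Registration starts at 1:37 PM + 198 min = 4:55 PM.
The coffee break starts at 4:55 PM − 298 min = 11:57 AM.
The workshop ends at 11:57 AM + 433 min = 7:10 PM.
From 5:25 PM to 7:10 PM is 105 minutes.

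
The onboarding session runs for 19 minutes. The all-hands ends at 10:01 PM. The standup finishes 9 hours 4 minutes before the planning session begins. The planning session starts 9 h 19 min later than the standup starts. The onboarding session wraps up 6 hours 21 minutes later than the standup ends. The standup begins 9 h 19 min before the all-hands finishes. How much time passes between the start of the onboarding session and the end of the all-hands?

The standup starts at 10:01 PM − 559 min = 12:42 PM.
The planning session starts at 12:42 PM + 559 min = 10:01 PM.
The standup ends at 10:01 PM − 544 min = 12:57 PM.
The onboarding session ends at 12:57 PM + 381 min = 7:18 PM.
The onboarding session starts at 7:18 PM − 19 min = 6:59 PM.
From 6:59 PM to 10:01 PM is 3 hours 2 minutes.

3 hours 2 minutes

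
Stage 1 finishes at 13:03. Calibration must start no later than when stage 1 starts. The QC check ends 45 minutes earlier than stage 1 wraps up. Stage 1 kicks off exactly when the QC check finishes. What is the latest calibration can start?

The QC check ends at 13:03 − 45 min = 12:18.
So stage 1 starts at 12:18.
Calibration is bounded by stage 1, so the latest it can start is 12:18.

12:18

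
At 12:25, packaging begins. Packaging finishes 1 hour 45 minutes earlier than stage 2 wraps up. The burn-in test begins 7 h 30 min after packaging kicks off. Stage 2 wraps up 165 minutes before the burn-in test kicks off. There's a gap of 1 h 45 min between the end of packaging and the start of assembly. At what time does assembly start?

17:10

The burn-in test starts at 12:25 + 450 min = 19:55.
Stage 2 ends at 19:55 − 165 min = 17:10.
Packaging ends at 17:10 − 105 min = 15:25.
Assembly starts at 15:25 + 105 min = 17:10.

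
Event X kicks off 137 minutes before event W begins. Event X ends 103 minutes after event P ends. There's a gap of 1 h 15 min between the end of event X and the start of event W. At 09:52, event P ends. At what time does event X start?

Event X ends at 09:52 + 103 min = 11:35.
Event W starts at 11:35 + 75 min = 12:50.
Event X starts at 12:50 − 137 min = 10:33.

10:33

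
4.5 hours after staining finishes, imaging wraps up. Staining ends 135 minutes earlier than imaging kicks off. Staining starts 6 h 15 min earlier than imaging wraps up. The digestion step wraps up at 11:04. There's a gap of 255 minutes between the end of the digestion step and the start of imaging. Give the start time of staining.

Imaging starts at 11:04 + 255 min = 15:19.
Staining ends at 15:19 − 135 min = 13:04.
Imaging ends at 13:04 + 270 min = 17:34.
Staining starts at 17:34 − 375 min = 11:19.

11:19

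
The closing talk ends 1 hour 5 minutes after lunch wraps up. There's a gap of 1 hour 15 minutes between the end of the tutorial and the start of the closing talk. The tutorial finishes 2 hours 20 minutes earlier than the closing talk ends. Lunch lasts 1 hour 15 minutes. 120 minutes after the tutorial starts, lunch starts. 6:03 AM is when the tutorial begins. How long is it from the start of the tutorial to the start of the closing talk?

Lunch starts at 6:03 AM + 120 min = 8:03 AM.
Lunch ends at 8:03 AM + 75 min = 9:18 AM.
The closing talk ends at 9:18 AM + 65 min = 10:23 AM.
The tutorial ends at 10:23 AM − 140 min = 8:03 AM.
The closing talk starts at 8:03 AM + 75 min = 9:18 AM.
From 6:03 AM to 9:18 AM is 3 hours 15 minutes.

3 hours 15 minutes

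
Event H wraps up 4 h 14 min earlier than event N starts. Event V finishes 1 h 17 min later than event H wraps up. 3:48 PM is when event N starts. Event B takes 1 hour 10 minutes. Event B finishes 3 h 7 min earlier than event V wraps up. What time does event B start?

8:34 AM

Event H ends at 3:48 PM − 254 min = 11:34 AM.
Event V ends at 11:34 AM + 77 min = 12:51 PM.
Event B ends at 12:51 PM − 187 min = 9:44 AM.
Event B starts at 9:44 AM − 70 min = 8:34 AM.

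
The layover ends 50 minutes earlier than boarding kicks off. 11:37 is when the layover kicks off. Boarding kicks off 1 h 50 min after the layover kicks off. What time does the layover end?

12:37

Boarding starts at 11:37 + 110 min = 13:27.
The layover ends at 13:27 − 50 min = 12:37.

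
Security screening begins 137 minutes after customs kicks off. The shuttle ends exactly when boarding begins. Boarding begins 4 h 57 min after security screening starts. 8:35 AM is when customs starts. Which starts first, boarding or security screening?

Security screening starts at 8:35 AM + 137 min = 10:52 AM.
Boarding starts at 10:52 AM + 297 min = 3:49 PM.
Boarding starts at 3:49 PM and security screening starts at 10:52 AM, so security screening is first.

security screening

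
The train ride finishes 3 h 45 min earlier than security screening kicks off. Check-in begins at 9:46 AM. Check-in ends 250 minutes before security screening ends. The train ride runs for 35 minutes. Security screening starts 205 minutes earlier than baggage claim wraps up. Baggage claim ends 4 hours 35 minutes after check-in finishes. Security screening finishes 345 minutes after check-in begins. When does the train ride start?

8:11 AM

Security screening ends at 9:46 AM + 345 min = 3:31 PM.
Check-in ends at 3:31 PM − 250 min = 11:21 AM.
Baggage claim ends at 11:21 AM + 275 min = 3:56 PM.
Security screening starts at 3:56 PM − 205 min = 12:31 PM.
The train ride ends at 12:31 PM − 225 min = 8:46 AM.
The train ride starts at 8:46 AM − 35 min = 8:11 AM.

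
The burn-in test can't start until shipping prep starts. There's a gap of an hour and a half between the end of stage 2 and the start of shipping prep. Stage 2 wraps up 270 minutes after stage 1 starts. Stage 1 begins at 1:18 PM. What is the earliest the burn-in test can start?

Stage 2 ends at 1:18 PM + 270 min = 5:48 PM.
Shipping prep starts at 5:48 PM + 90 min = 7:18 PM.
The burn-in test is bounded by shipping prep, so the earliest it can start is 7:18 PM.

7:18 PM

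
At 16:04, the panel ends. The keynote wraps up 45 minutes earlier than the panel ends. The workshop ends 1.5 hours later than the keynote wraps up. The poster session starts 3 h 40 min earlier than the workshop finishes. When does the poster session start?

13:09

The keynote ends at 16:04 − 45 min = 15:19.
The workshop ends at 15:19 + 90 min = 16:49.
The poster session starts at 16:49 − 220 min = 13:09.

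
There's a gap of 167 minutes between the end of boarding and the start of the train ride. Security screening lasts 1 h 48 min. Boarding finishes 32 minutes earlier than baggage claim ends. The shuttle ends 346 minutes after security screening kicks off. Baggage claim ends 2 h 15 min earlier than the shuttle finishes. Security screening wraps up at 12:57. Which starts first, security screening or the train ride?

Security screening starts at 12:57 − 108 min = 11:09.
The shuttle ends at 11:09 + 346 min = 16:55.
Baggage claim ends at 16:55 − 135 min = 14:40.
Boarding ends at 14:40 − 32 min = 14:08.
The train ride starts at 14:08 + 167 min = 16:55.
Security screening starts at 11:09 and the train ride starts at 16:55, so security screening is first.

security screening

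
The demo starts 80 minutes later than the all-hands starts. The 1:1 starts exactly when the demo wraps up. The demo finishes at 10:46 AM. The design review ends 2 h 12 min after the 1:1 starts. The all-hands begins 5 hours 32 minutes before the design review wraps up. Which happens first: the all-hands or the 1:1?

The 1:1 starts at 10:46 AM.
The design review ends at 10:46 AM + 132 min = 12:58 PM.
The all-hands starts at 12:58 PM − 332 min = 7:26 AM.
The all-hands starts at 7:26 AM and the 1:1 starts at 10:46 AM, so the all-hands is first.

the all-hands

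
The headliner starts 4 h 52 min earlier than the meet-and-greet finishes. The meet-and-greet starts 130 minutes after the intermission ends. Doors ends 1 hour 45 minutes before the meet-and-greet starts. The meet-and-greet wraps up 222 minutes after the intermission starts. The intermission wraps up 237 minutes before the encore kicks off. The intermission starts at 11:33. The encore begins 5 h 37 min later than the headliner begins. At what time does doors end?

The meet-and-greet ends at 11:33 + 222 min = 15:15.
The headliner starts at 15:15 − 292 min = 10:23.
The encore starts at 10:23 + 337 min = 16:00.
The intermission ends at 16:00 − 237 min = 12:03.
The meet-and-greet starts at 12:03 + 130 min = 14:13.
Doors ends at 14:13 − 105 min = 12:28.

12:28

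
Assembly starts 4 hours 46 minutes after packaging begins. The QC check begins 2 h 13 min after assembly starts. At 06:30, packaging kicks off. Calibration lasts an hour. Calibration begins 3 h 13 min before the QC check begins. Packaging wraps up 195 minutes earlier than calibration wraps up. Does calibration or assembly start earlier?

calibration

Assembly starts at 06:30 + 286 min = 11:16.
The QC check starts at 11:16 + 133 min = 13:29.
Calibration starts at 13:29 − 193 min = 10:16.
Calibration starts at 10:16 and assembly starts at 11:16, so calibration is first.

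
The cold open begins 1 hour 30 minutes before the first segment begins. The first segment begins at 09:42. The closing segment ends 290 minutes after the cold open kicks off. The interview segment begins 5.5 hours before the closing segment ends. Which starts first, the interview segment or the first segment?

The cold open starts at 09:42 − 90 min = 08:12.
The closing segment ends at 08:12 + 290 min = 13:02.
The interview segment starts at 13:02 − 330 min = 07:32.
The interview segment starts at 07:32 and the first segment starts at 09:42, so the interview segment is first.

the interview segment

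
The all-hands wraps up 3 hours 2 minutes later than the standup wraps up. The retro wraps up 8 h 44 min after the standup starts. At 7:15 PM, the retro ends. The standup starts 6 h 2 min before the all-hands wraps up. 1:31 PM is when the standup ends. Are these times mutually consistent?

The all-hands ends at 1:31 PM + 182 min = 4:33 PM.
The standup starts at 4:33 PM − 362 min = 10:31 AM.
The retro ends at 10:31 AM + 524 min = 7:15 PM.
That matches the stated 7:15 PM, so the schedule is consistent.

Yes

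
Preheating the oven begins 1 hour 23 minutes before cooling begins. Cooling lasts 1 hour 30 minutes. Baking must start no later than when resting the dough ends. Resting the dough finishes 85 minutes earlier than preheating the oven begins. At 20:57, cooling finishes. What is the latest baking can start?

Cooling starts at 20:57 − 90 min = 19:27.
Preheating the oven starts at 19:27 − 83 min = 18:04.
Resting the dough ends at 18:04 − 85 min = 16:39.
Baking is bounded by resting the dough, so the latest it can start is 16:39.

16:39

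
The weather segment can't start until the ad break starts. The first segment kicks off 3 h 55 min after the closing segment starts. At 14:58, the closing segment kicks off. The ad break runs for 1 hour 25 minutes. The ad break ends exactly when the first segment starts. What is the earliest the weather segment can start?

17:28

The first segment starts at 14:58 + 235 min = 18:53.
So the ad break ends at 18:53.
The ad break starts at 18:53 − 85 min = 17:28.
The weather segment is bounded by the ad break, so the earliest it can start is 17:28.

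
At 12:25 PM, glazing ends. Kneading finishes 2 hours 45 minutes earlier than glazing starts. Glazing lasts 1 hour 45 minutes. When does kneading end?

Glazing starts at 12:25 PM − 105 min = 10:40 AM.
Kneading ends at 10:40 AM − 165 min = 7:55 AM.

7:55 AM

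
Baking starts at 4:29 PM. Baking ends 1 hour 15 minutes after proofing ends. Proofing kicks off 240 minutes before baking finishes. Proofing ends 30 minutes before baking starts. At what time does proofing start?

Proofing ends at 4:29 PM − 30 min = 3:59 PM.
Baking ends at 3:59 PM + 75 min = 5:14 PM.
Proofing starts at 5:14 PM − 240 min = 1:14 PM.

1:14 PM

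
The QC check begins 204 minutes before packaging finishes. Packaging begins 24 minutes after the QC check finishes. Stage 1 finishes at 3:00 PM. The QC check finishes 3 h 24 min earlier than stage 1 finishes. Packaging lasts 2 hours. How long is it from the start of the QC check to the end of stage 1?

The QC check ends at 3:00 PM − 204 min = 11:36 AM.
Packaging starts at 11:36 AM + 24 min = 12:00 PM.
Packaging ends at 12:00 PM + 120 min = 2:00 PM.
The QC check starts at 2:00 PM − 204 min = 10:36 AM.
From 10:36 AM to 3:00 PM is 4 hours 24 minutes.

4 hours 24 minutes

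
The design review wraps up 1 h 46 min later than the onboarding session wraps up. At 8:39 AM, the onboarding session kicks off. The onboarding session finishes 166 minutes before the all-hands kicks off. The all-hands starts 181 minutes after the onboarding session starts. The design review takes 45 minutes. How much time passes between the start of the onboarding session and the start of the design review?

1 hour 16 minutes

The all-hands starts at 8:39 AM + 181 min = 11:40 AM.
The onboarding session ends at 11:40 AM − 166 min = 8:54 AM.
The design review ends at 8:54 AM + 106 min = 10:40 AM.
The design review starts at 10:40 AM − 45 min = 9:55 AM.
From 8:39 AM to 9:55 AM is 1 hour 16 minutes.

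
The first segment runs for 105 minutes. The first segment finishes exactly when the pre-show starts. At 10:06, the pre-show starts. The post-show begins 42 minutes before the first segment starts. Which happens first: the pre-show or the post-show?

the post-show

The first segment ends at 10:06.
The first segment starts at 10:06 − 105 min = 08:21.
The post-show starts at 08:21 − 42 min = 07:39.
The pre-show starts at 10:06 and the post-show starts at 07:39, so the post-show is first.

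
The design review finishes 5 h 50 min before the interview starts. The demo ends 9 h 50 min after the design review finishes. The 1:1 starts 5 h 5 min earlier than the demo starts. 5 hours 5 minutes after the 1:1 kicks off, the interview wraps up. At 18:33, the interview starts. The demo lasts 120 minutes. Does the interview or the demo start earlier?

The design review ends at 18:33 − 350 min = 12:43.
The demo ends at 12:43 + 590 min = 22:33.
The demo starts at 22:33 − 120 min = 20:33.
The interview starts at 18:33 and the demo starts at 20:33, so the interview is first.

the interview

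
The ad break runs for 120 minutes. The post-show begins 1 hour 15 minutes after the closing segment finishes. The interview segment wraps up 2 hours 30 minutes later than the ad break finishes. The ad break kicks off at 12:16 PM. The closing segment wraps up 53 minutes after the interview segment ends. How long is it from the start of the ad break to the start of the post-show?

The ad break ends at 12:16 PM + 120 min = 2:16 PM.
The interview segment ends at 2:16 PM + 150 min = 4:46 PM.
The closing segment ends at 4:46 PM + 53 min = 5:39 PM.
The post-show starts at 5:39 PM + 75 min = 6:54 PM.
From 12:16 PM to 6:54 PM is 6 hours 38 minutes.

6 hours 38 minutes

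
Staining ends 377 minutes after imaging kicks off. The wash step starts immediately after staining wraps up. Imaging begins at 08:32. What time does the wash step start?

14:49

Staining ends at 08:32 + 377 min = 14:49.
So the wash step starts at 14:49.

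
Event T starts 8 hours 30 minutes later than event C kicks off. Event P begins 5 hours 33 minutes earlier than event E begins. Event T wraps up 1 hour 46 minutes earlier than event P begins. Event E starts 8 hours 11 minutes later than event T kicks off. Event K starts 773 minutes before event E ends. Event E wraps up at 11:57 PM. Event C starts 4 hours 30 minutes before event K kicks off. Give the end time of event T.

3:56 PM

Event K starts at 11:57 PM − 773 min = 11:04 AM.
Event C starts at 11:04 AM − 270 min = 6:34 AM.
Event T starts at 6:34 AM + 510 min = 3:04 PM.
Event E starts at 3:04 PM + 491 min = 11:15 PM.
Event P starts at 11:15 PM − 333 min = 5:42 PM.
Event T ends at 5:42 PM − 106 min = 3:56 PM.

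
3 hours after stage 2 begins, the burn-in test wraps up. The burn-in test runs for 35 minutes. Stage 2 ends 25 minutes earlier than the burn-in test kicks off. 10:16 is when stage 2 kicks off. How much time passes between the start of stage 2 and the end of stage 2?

2 hours

The burn-in test ends at 10:16 + 180 min = 13:16.
The burn-in test starts at 13:16 − 35 min = 12:41.
Stage 2 ends at 12:41 − 25 min = 12:16.
From 10:16 to 12:16 is 2 hours.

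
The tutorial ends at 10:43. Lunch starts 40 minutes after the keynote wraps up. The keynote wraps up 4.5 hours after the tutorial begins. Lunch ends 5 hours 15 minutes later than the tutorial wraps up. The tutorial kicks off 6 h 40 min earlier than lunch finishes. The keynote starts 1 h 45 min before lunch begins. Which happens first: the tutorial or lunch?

Lunch ends at 10:43 + 315 min = 15:58.
The tutorial starts at 15:58 − 400 min = 09:18.
The keynote ends at 09:18 + 270 min = 13:48.
Lunch starts at 13:48 + 40 min = 14:28.
The tutorial starts at 09:18 and lunch starts at 14:28, so the tutorial is first.

the tutorial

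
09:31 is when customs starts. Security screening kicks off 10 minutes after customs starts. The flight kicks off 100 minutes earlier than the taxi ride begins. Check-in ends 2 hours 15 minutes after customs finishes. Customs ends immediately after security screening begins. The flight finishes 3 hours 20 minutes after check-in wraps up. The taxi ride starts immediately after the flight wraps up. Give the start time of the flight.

13:36

Security screening starts at 09:31 + 10 min = 09:41.
So customs ends at 09:41.
Check-in ends at 09:41 + 135 min = 11:56.
The flight ends at 11:56 + 200 min = 15:16.
So the taxi ride starts at 15:16.
The flight starts at 15:16 − 100 min = 13:36.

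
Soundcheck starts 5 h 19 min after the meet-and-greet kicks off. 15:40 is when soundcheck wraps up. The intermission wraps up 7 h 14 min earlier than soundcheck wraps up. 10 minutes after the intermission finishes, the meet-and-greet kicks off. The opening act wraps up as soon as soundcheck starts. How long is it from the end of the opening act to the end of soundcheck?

1 hour 45 minutes

The intermission ends at 15:40 − 434 min = 08:26.
The meet-and-greet starts at 08:26 + 10 min = 08:36.
Soundcheck starts at 08:36 + 319 min = 13:55.
So the opening act ends at 13:55.
From 13:55 to 15:40 is 1 hour 45 minutes.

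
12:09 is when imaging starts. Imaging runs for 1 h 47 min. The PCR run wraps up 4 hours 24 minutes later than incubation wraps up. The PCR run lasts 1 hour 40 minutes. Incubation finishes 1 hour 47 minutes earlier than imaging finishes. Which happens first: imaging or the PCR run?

Imaging ends at 12:09 + 107 min = 13:56.
Incubation ends at 13:56 − 107 min = 12:09.
The PCR run ends at 12:09 + 264 min = 16:33.
The PCR run starts at 16:33 − 100 min = 14:53.
Imaging starts at 12:09 and the PCR run starts at 14:53, so imaging is first.

imaging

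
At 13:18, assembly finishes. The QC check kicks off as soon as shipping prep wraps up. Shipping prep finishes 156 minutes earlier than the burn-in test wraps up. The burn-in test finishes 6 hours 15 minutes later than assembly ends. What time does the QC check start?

16:57

The burn-in test ends at 13:18 + 375 min = 19:33.
Shipping prep ends at 19:33 − 156 min = 16:57.
So the QC check starts at 16:57.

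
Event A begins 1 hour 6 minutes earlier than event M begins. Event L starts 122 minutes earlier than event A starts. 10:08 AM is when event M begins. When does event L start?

7:00 AM

Event A starts at 10:08 AM − 66 min = 9:02 AM.
Event L starts at 9:02 AM − 122 min = 7:00 AM.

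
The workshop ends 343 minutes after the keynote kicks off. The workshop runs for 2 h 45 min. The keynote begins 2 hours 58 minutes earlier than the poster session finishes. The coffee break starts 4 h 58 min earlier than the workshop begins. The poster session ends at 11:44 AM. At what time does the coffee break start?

6:46 AM

The keynote starts at 11:44 AM − 178 min = 8:46 AM.
The workshop ends at 8:46 AM + 343 min = 2:29 PM.
The workshop starts at 2:29 PM − 165 min = 11:44 AM.
The coffee break starts at 11:44 AM − 298 min = 6:46 AM.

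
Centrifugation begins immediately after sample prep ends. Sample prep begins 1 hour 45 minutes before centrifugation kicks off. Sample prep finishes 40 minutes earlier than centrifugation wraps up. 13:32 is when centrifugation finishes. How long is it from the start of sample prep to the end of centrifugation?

Sample prep ends at 13:32 − 40 min = 12:52.
So centrifugation starts at 12:52.
Sample prep starts at 12:52 − 105 min = 11:07.
From 11:07 to 13:32 is 2 hours 25 minutes.

2 hours 25 minutes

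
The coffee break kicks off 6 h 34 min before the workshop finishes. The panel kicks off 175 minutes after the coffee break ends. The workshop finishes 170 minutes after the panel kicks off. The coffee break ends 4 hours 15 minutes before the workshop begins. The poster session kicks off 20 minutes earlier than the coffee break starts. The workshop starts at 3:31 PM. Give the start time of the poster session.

The coffee break ends at 3:31 PM − 255 min = 11:16 AM.
The panel starts at 11:16 AM + 175 min = 2:11 PM.
The workshop ends at 2:11 PM + 170 min = 5:01 PM.
The coffee break starts at 5:01 PM − 394 min = 10:27 AM.
The poster session starts at 10:27 AM − 20 min = 10:07 AM.

10:07 AM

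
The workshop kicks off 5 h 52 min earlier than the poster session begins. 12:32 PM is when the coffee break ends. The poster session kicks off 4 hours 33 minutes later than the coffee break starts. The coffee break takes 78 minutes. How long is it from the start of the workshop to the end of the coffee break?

The coffee break starts at 12:32 PM − 78 min = 11:14 AM.
The poster session starts at 11:14 AM + 273 min = 3:47 PM.
The workshop starts at 3:47 PM − 352 min = 9:55 AM.
From 9:55 AM to 12:32 PM is 2 hours 37 minutes.

2 hours 37 minutes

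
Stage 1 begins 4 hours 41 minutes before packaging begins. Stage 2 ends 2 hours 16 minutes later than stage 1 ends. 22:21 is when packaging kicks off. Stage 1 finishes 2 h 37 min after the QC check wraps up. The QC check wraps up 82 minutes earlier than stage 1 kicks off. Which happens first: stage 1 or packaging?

stage 1

Stage 1 starts at 22:21 − 281 min = 17:40.
Stage 1 starts at 17:40 and packaging starts at 22:21, so stage 1 is first.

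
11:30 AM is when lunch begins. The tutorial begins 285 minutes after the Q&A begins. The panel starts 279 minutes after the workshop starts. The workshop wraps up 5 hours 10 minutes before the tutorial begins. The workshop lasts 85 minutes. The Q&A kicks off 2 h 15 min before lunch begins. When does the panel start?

The Q&A starts at 11:30 AM − 135 min = 9:15 AM.
The tutorial starts at 9:15 AM + 285 min = 2:00 PM.
The workshop ends at 2:00 PM − 310 min = 8:50 AM.
The workshop starts at 8:50 AM − 85 min = 7:25 AM.
The panel starts at 7:25 AM + 279 min = 12:04 PM.

12:04 PM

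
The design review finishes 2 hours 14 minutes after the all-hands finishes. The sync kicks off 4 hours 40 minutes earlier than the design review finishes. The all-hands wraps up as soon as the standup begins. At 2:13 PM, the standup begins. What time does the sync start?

The all-hands ends at 2:13 PM.
The design review ends at 2:13 PM + 134 min = 4:27 PM.
The sync starts at 4:27 PM − 280 min = 11:47 AM.

11:47 AM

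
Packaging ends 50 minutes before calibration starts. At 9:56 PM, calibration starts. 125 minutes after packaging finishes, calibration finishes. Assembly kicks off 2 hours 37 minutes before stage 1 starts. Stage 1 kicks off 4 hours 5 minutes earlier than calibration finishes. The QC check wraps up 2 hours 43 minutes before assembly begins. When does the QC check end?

Packaging ends at 9:56 PM − 50 min = 9:06 PM.
Calibration ends at 9:06 PM + 125 min = 11:11 PM.
Stage 1 starts at 11:11 PM − 245 min = 7:06 PM.
Assembly starts at 7:06 PM − 157 min = 4:29 PM.
The QC check ends at 4:29 PM − 163 min = 1:46 PM.

1:46 PM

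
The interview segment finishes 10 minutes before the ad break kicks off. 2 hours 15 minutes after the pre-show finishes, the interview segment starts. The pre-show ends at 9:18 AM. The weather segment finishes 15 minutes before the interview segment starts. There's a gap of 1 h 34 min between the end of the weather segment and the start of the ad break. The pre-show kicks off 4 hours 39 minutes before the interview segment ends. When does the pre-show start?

8:03 AM

The interview segment starts at 9:18 AM + 135 min = 11:33 AM.
The weather segment ends at 11:33 AM − 15 min = 11:18 AM.
The ad break starts at 11:18 AM + 94 min = 12:52 PM.
The interview segment ends at 12:52 PM − 10 min = 12:42 PM.
The pre-show starts at 12:42 PM − 279 min = 8:03 AM.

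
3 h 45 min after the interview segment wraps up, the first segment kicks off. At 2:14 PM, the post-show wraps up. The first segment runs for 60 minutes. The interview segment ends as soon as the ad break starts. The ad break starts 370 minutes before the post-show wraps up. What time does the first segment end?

12:49 PM

The ad break starts at 2:14 PM − 370 min = 8:04 AM.
So the interview segment ends at 8:04 AM.
The first segment starts at 8:04 AM + 225 min = 11:49 AM.
The first segment ends at 11:49 AM + 60 min = 12:49 PM.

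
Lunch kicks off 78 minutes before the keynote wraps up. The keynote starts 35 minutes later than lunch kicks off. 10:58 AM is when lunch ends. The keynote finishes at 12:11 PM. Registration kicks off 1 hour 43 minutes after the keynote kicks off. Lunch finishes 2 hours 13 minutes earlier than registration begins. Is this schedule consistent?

Yes

Lunch starts at 12:11 PM − 78 min = 10:53 AM.
The keynote starts at 10:53 AM + 35 min = 11:28 AM.
Registration starts at 11:28 AM + 103 min = 1:11 PM.
Lunch ends at 1:11 PM − 133 min = 10:58 AM.
That matches the stated 10:58 AM, so the schedule is consistent.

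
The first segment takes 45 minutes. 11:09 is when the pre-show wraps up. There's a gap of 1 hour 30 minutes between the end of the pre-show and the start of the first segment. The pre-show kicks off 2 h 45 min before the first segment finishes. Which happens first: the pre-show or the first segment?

the pre-show

The first segment starts at 11:09 + 90 min = 12:39.
The first segment ends at 12:39 + 45 min = 13:24.
The pre-show starts at 13:24 − 165 min = 10:39.
The pre-show starts at 10:39 and the first segment starts at 12:39, so the pre-show is first.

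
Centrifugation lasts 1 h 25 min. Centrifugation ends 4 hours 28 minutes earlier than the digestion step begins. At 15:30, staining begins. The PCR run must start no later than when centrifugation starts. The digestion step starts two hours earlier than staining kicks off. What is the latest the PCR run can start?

07:37

The digestion step starts at 15:30 − 120 min = 13:30.
Centrifugation ends at 13:30 − 268 min = 09:02.
Centrifugation starts at 09:02 − 85 min = 07:37.
The PCR run is bounded by centrifugation, so the latest it can start is 07:37.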